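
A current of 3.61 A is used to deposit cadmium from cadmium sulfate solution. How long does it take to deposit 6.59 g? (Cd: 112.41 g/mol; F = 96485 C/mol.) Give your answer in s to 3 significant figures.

3130 s

n(Cd) = 6.59 / 112.41 = 0.05862 mol
Cd²⁺ + 2e⁻ → Cd, so n(e⁻) = 2 × 0.05862 = 0.1172 mol
Q = 0.1172 × 96485 = 11310 C
t = Q / I = 11310 / 3.61 = 3133 s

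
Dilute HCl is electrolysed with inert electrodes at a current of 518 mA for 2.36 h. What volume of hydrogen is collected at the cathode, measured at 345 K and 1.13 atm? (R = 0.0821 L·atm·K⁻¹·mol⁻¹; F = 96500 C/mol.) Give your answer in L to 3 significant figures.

0.572 L

Q = It = 0.518 × 8496 = 4401 C
n(e⁻) = Q/F = 4401/96500 = 0.04561 mol
2H⁺ + 2e⁻ → H₂, so n(H₂) = 0.04561 / 2 = 0.02281 mol
V = nRT/P = 0.02281 × 0.0821 × 345 / 1.13 = 0.5718 L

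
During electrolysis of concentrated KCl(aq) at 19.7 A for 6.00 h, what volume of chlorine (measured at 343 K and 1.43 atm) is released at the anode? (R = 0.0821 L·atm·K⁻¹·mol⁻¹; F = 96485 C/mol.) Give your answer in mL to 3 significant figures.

43400 mL

Q = It = 19.7 × 21600 = 4.255×10^5 C
Moles of electrons = 4.255×10^5 / 96485 = 4.410 mol
2Cl⁻ → Cl₂ + 2e⁻, so n(Cl₂) = 4.410 / 2 = 2.205 mol
V = nRT/P = 2.205 × 0.0821 × 343 / 1.43 = 43.42 L
= 43400 mL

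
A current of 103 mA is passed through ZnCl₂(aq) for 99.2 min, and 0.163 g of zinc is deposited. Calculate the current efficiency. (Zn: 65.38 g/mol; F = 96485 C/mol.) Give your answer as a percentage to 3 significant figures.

78.5%

Q = 0.103 × 5952 = 613.1 C
n(e⁻) = 613.1 / 96485 = 0.006354 mol
Zn²⁺ + 2e⁻ → Zn, so theoretical n(Zn) = 0.003177 mol → 0.2077 g
Efficiency = 0.163 / 0.2077 = 0.7848 = 78.5%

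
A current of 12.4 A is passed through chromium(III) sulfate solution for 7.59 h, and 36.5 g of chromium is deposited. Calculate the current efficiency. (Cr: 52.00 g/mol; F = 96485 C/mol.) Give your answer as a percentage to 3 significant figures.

60.0%

Q = 12.4 × 27324 = 3.388×10^5 C
n(e⁻) = 3.388×10^5 / 96485 = 3.511 mol
Cr³⁺ + 3e⁻ → Cr, so theoretical n(Cr) = 1.170 mol → 60.84 g
Efficiency = 36.5 / 60.84 = 0.5999 = 60.0%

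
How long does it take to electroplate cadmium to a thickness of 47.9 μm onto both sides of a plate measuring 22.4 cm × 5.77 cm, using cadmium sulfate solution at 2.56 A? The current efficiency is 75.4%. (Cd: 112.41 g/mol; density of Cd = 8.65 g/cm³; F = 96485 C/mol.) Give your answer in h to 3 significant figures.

2.65 h

Plated area = 2 × 22.4 × 5.77 = 258.5 cm²
Volume = 258.5 × 47.9×10⁻⁴ cm = 1.238 cm³
m(Cd) = 1.238 × 8.65 = 10.71 g
n(Cd) = 10.71 / 112.41 = 0.09528 mol; n(e⁻) = 2 × 0.09528 = 0.1906 mol
Q = 0.1906 × 96485 / 0.754 = 24390 C
t = 24390 / 2.56 = 9527 s = 2.65 h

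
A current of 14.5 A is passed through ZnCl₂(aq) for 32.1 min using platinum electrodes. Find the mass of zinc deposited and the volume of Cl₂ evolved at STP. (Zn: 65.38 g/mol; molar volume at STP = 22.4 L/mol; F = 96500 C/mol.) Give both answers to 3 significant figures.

9.46 g Zn; 3.24 L Cl₂

Q = 14.5 × 1926 = 27930 C; n(e⁻) = 27930 / 96500 = 0.2894 mol
Cathode: Zn²⁺ + 2e⁻ → Zn → n(Zn) = 0.2894/2 = 0.1447 mol → 9.46 g
Anode: 2Cl⁻ → Cl₂ + 2e⁻ → n(Cl₂) = 0.2894/2 = 0.1447 mol → 3.24 L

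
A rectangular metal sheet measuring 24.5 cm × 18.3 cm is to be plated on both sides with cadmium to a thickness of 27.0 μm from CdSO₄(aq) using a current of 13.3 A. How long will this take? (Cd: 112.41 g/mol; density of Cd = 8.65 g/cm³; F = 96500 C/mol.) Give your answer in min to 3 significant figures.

45.1 min

Plated area = 2 × 24.5 × 18.3 = 896.7 cm²
Volume = 896.7 × 27.0×10⁻⁴ cm = 2.421 cm³
m(Cd) = 2.421 × 8.65 = 20.94 g
n(Cd) = 20.94 / 112.41 = 0.1863 mol; n(e⁻) = 2 × 0.1863 = 0.3726 mol
Q = 0.3726 × 96500 = 35960 C
t = 35960 / 13.3 = 2704 s = 45.1 min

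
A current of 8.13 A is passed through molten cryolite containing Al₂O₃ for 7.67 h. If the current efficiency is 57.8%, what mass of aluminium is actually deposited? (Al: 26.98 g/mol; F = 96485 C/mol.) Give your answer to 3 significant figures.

12.1 g

Q = 8.13 × 27612 = 2.245×10^5 C
n(e⁻) = 2.245×10^5 / 96485 = 2.327 mol
Al³⁺ + 3e⁻ → Al, so theoretical m(Al) = 0.7757 × 26.98 = 20.93 g
Actual mass = 57.8% × 20.93 = 12.1 g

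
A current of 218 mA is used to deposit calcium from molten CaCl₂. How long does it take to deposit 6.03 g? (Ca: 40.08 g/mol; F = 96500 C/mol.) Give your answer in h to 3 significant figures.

n(Ca) = 6.03 / 40.08 = 0.1504 mol
Ca²⁺ + 2e⁻ → Ca, so n(e⁻) = 2 × 0.1504 = 0.3008 mol
Q = 0.3008 × 96500 = 29030 C
t = Q / I = 29030 / 0.218 = 1.332×10^5 s = 37.0 h

37.0 h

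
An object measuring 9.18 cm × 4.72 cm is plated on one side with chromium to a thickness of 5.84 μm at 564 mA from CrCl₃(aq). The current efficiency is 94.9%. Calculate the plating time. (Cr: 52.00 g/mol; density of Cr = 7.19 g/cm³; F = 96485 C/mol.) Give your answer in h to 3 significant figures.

0.526 h

Plated area = 9.18 × 4.72 = 43.33 cm²
Volume = 43.33 × 5.84×10⁻⁴ cm = 0.02530 cm³
m(Cr) = 0.02530 × 7.19 = 0.1819 g
n(Cr) = 0.1819 / 52.00 = 0.003498 mol; n(e⁻) = 3 × 0.003498 = 0.01049 mol
Q = 0.01049 × 96485 / 0.949 = 1067 C
t = 1067 / 0.564 = 1892 s = 0.526 h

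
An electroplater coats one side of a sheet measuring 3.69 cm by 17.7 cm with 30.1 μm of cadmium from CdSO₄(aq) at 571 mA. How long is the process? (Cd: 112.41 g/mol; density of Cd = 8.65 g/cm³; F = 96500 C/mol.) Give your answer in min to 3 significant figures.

85.2 min

Plated area = 3.69 × 17.7 = 65.31 cm²
Volume = 65.31 × 30.1×10⁻⁴ cm = 0.1966 cm³
m(Cd) = 0.1966 × 8.65 = 1.701 g
n(Cd) = 1.701 / 112.41 = 0.01513 mol; n(e⁻) = 2 × 0.01513 = 0.03026 mol
Q = 0.03026 × 96500 = 2920 C
t = 2920 / 0.571 = 5114 s = 85.2 min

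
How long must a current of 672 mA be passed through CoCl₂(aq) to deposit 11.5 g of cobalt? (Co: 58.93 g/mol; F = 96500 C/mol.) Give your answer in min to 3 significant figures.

934 min

n(Co) = 11.5 / 58.93 = 0.1951 mol
Co²⁺ + 2e⁻ → Co, so n(e⁻) = 2 × 0.1951 = 0.3902 mol
Q = 0.3902 × 96500 = 37650 C
t = Q / I = 37650 / 0.672 = 56030 s = 934 min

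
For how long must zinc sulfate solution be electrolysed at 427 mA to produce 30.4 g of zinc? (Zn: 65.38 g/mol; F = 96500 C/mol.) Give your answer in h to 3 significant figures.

n(Zn) = 30.4 / 65.38 = 0.4650 mol
Zn²⁺ + 2e⁻ → Zn, so n(e⁻) = 2 × 0.4650 = 0.9300 mol
Q = 0.9300 × 96500 = 89750 C
t = Q / I = 89750 / 0.427 = 2.102×10^5 s = 58.4 h

58.4 h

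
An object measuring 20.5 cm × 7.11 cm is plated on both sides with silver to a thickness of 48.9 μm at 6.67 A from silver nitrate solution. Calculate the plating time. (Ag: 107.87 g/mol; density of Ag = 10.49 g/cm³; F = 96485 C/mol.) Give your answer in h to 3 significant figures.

0.557 h

Plated area = 2 × 20.5 × 7.11 = 291.5 cm²
Volume = 291.5 × 48.9×10⁻⁴ cm = 1.425 cm³
m(Ag) = 1.425 × 10.49 = 14.95 g
n(Ag) = 14.95 / 107.87 = 0.1386 mol; n(e⁻) = 0.1386 mol
Q = 0.1386 × 96485 = 13370 C
t = 13370 / 6.67 = 2004 s = 0.557 h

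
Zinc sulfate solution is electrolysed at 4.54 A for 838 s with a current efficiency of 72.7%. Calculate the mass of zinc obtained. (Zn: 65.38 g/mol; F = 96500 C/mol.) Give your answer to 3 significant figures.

0.937 g

Q = 4.54 × 838 = 3805 C
n(e⁻) = 3805 / 96500 = 0.03943 mol
Zn²⁺ + 2e⁻ → Zn, so theoretical m(Zn) = 0.01972 × 65.38 = 1.289 g
Actual mass = 72.7% × 1.289 = 0.937 g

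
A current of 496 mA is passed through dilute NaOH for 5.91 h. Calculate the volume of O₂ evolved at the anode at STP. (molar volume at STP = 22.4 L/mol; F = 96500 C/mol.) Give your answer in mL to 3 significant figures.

Charge passed = 0.496 × 21276 = 10550 C
n(e⁻) = 10550 / 96500 = 0.1093 mol
2H₂O → O₂ + 4H⁺ + 4e⁻, so n(O₂) = 0.1093 / 4 = 0.02733 mol
V = 0.02733 × 22.4 = 0.6122 L
= 612 mL

612 mL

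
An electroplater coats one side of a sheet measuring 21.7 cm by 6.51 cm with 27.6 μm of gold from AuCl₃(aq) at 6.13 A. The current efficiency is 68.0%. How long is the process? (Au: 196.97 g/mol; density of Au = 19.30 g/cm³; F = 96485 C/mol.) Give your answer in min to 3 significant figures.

Plated area = 21.7 × 6.51 = 141.3 cm²
Volume = 141.3 × 27.6×10⁻⁴ cm = 0.3900 cm³
m(Au) = 0.3900 × 19.30 = 7.527 g
n(Au) = 7.527 / 196.97 = 0.03821 mol; n(e⁻) = 3 × 0.03821 = 0.1146 mol
Q = 0.1146 × 96485 / 0.680 = 16260 C
t = 16260 / 6.13 = 2653 s = 44.2 min

44.2 min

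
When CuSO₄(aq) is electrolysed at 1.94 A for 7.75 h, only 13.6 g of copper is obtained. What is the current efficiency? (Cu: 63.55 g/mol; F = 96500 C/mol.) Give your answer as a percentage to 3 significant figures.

Q = 1.94 × 27900 = 54130 C
n(e⁻) = 54130 / 96500 = 0.5609 mol
Cu²⁺ + 2e⁻ → Cu, so theoretical n(Cu) = 0.2805 mol → 17.83 g
Efficiency = 13.6 / 17.83 = 0.7628 = 76.3%

76.3%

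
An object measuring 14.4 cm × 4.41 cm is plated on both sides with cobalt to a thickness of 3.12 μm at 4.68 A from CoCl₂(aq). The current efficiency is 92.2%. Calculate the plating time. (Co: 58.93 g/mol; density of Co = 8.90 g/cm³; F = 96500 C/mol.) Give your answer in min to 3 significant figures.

4.46 min

Plated area = 2 × 14.4 × 4.41 = 127.0 cm²
Volume = 127.0 × 3.12×10⁻⁴ cm = 0.03962 cm³
m(Co) = 0.03962 × 8.90 = 0.3526 g
n(Co) = 0.3526 / 58.93 = 0.005983 mol; n(e⁻) = 2 × 0.005983 = 0.01197 mol
Q = 0.01197 × 96500 / 0.922 = 1253 C
t = 1253 / 4.68 = 267.7 s = 4.46 min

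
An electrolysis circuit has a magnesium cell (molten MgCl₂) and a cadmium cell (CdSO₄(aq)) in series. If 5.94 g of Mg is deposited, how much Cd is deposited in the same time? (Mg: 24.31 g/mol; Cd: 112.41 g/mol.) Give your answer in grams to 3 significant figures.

27.5 g

n(Mg) = 5.94 / 24.31 = 0.2443 mol
Mg²⁺ + 2e⁻ → Mg, so n(e⁻) = 2 × 0.2443 = 0.4886 mol
In series, the same 0.4886 mol of electrons flows through the second cell.
Cd²⁺ + 2e⁻ → Cd, so n(Cd) = 0.4886 / 2 = 0.2443 mol
m(Cd) = 0.2443 × 112.41 = 27.5 g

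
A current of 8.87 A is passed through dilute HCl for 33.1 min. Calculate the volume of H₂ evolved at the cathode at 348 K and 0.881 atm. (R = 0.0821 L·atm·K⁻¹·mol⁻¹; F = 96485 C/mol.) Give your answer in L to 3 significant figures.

2.96 L

Q = 8.87 A × 1986 s = 17620 C
n(e⁻) = Q/F = 17620/96485 = 0.1826 mol
2H⁺ + 2e⁻ → H₂, so n(H₂) = 0.1826 / 2 = 0.09130 mol
V = nRT/P = 0.09130 × 0.0821 × 348 / 0.881 = 2.961 L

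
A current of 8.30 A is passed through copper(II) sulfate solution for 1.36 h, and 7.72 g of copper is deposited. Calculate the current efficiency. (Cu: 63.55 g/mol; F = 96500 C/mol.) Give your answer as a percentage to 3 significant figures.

Q = 8.30 × 4896 = 40640 C
n(e⁻) = 40640 / 96500 = 0.4211 mol
Cu²⁺ + 2e⁻ → Cu, so theoretical n(Cu) = 0.2106 mol → 13.38 g
Efficiency = 7.72 / 13.38 = 0.5770 = 57.7%

57.7%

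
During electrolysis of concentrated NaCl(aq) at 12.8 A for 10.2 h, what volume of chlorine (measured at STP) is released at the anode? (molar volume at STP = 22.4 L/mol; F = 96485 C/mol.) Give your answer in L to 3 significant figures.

54.6 L

Charge passed = 12.8 × 36720 = 4.700×10^5 C
n(e⁻) = 4.700×10^5 / 96485 = 4.871 mol
2Cl⁻ → Cl₂ + 2e⁻, so n(Cl₂) = 4.871 / 2 = 2.436 mol
V = 2.436 × 22.4 = 54.57 L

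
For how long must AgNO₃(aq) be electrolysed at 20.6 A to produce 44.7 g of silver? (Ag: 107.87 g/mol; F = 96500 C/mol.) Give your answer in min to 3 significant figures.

32.4 min

n(Ag) = 44.7 / 107.87 = 0.4144 mol
Ag⁺ + e⁻ → Ag, so n(e⁻) = 0.4144 mol
Q = 0.4144 × 96500 = 39990 C
t = Q / I = 39990 / 20.6 = 1941 s = 32.4 min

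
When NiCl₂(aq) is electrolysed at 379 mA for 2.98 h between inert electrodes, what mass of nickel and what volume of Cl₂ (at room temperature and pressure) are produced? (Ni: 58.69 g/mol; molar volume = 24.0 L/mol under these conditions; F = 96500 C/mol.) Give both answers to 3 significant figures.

1.24 g Ni; 0.506 L Cl₂

Q = 0.379 × 10728 = 4066 C; n(e⁻) = 4066 / 96500 = 0.04213 mol
Cathode: Ni²⁺ + 2e⁻ → Ni → n(Ni) = 0.04213/2 = 0.02107 mol → 1.24 g
Anode: 2Cl⁻ → Cl₂ + 2e⁻ → n(Cl₂) = 0.04213/2 = 0.02107 mol → 0.506 L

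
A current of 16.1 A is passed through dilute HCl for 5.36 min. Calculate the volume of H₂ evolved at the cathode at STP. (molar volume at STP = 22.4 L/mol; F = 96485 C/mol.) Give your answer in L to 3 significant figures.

Q = 16.1 A × 321.6 s = 5178 C
n(e⁻) = Q/F = 5178/96485 = 0.05367 mol
2H⁺ + 2e⁻ → H₂, so n(H₂) = 0.05367 / 2 = 0.02684 mol
V = 0.02684 × 22.4 = 0.6012 L

0.601 L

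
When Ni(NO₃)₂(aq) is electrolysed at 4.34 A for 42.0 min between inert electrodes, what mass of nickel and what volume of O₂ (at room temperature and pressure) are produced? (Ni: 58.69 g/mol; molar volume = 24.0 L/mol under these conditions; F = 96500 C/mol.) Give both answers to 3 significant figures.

3.33 g Ni; 0.680 L O₂

Q = 4.34 × 2520 = 10940 C; n(e⁻) = 10940 / 96500 = 0.1134 mol
Cathode: Ni²⁺ + 2e⁻ → Ni → n(Ni) = 0.1134/2 = 0.05670 mol → 3.33 g
Anode: 2H₂O → O₂ + 4H⁺ + 4e⁻ → n(O₂) = 0.1134/4 = 0.02835 mol → 0.680 L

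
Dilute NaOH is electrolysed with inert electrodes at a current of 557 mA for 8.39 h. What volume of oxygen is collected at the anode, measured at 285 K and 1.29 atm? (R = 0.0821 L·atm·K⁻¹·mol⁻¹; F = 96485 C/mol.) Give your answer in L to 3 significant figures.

0.791 L

Charge passed = 0.557 × 30204 = 16820 C
n(e⁻) = Q/F = 16820/96485 = 0.1743 mol
2H₂O → O₂ + 4H⁺ + 4e⁻, so n(O₂) = 0.1743 / 4 = 0.04358 mol
V = nRT/P = 0.04358 × 0.0821 × 285 / 1.29 = 0.7905 L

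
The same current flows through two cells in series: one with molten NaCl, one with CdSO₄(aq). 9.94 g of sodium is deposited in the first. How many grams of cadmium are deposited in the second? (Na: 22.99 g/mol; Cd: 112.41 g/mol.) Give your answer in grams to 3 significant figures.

24.3 g

n(Na) = 9.94 / 22.99 = 0.4324 mol
Na⁺ + e⁻ → Na, so n(e⁻) = 0.4324 mol
Since the cells are in series, n(e⁻) in the Cd cell is also 0.4324 mol.
Cd²⁺ + 2e⁻ → Cd, so n(Cd) = 0.4324 / 2 = 0.2162 mol
m(Cd) = 0.2162 × 112.41 = 24.3 g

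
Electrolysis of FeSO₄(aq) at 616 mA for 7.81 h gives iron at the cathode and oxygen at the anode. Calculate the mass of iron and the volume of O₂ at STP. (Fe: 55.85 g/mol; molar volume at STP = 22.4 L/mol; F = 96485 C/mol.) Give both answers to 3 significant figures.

Q = 0.616 × 28116 = 17320 C; n(e⁻) = 17320 / 96485 = 0.1795 mol
Cathode: Fe²⁺ + 2e⁻ → Fe → n(Fe) = 0.1795/2 = 0.08975 mol → 5.01 g
Anode: 2H₂O → O₂ + 4H⁺ + 4e⁻ → n(O₂) = 0.1795/4 = 0.04488 mol → 1.01 L

5.01 g Fe; 1.01 L O₂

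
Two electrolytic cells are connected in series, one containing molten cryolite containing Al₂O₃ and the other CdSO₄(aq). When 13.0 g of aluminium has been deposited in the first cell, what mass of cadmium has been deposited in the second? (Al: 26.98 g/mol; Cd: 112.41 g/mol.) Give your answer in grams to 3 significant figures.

n(Al) = 13.0 / 26.98 = 0.4818 mol
Al³⁺ + 3e⁻ → Al, so n(e⁻) = 3 × 0.4818 = 1.445 mol
Same current for the same time ⇒ same n(e⁻) = 1.445 mol in both cells.
Cd²⁺ + 2e⁻ → Cd, so n(Cd) = 1.445 / 2 = 0.7225 mol
m(Cd) = 0.7225 × 112.41 = 81.2 g

81.2 g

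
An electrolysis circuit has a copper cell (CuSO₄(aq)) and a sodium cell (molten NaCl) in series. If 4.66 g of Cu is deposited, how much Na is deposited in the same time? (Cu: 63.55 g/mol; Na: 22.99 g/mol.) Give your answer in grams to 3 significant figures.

3.37 g

n(Cu) = 4.66 / 63.55 = 0.07333 mol
Cu²⁺ + 2e⁻ → Cu, so n(e⁻) = 2 × 0.07333 = 0.1467 mol
Since the cells are in series, n(e⁻) in the Na cell is also 0.1467 mol.
Na⁺ + e⁻ → Na, so n(Na) = 0.1467 mol
m(Na) = 0.1467 × 22.99 = 3.37 g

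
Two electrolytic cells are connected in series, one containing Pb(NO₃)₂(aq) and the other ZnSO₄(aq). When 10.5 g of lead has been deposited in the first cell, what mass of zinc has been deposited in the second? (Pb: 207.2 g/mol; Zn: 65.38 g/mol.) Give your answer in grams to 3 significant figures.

n(Pb) = 10.5 / 207.2 = 0.05068 mol
Pb²⁺ + 2e⁻ → Pb, so n(e⁻) = 2 × 0.05068 = 0.1014 mol
In series, the same 0.1014 mol of electrons flows through the second cell.
Zn²⁺ + 2e⁻ → Zn, so n(Zn) = 0.1014 / 2 = 0.05070 mol
m(Zn) = 0.05070 × 65.38 = 3.31 g

3.31 g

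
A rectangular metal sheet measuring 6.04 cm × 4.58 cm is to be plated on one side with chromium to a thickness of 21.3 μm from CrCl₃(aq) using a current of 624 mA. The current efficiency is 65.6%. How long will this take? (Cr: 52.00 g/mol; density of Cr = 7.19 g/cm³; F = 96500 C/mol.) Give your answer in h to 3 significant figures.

Plated area = 6.04 × 4.58 = 27.66 cm²
Volume = 27.66 × 21.3×10⁻⁴ cm = 0.05892 cm³
m(Cr) = 0.05892 × 7.19 = 0.4236 g
n(Cr) = 0.4236 / 52.00 = 0.008146 mol; n(e⁻) = 3 × 0.008146 = 0.02444 mol
Q = 0.02444 × 96500 / 0.656 = 3595 C
t = 3595 / 0.624 = 5761 s = 1.60 h

1.60 h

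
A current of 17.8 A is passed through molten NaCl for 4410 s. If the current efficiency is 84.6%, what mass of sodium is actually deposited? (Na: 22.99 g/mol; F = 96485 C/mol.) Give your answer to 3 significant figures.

15.8 g

Q = 17.8 × 4410 = 78500 C
n(e⁻) = 78500 / 96485 = 0.8136 mol
Na⁺ + e⁻ → Na, so theoretical m(Na) = 0.8136 × 22.99 = 18.70 g
Actual mass = 84.6% × 18.70 = 15.8 g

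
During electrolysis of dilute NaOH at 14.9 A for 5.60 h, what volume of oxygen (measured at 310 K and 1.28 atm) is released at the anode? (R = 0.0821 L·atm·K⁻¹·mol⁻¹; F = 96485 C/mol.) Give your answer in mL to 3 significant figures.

15500 mL

Q = 14.9 A × 20160 s = 3.004×10^5 C
n(e⁻) = Q/F = 3.004×10^5/96485 = 3.113 mol
2H₂O → O₂ + 4H⁺ + 4e⁻, so n(O₂) = 3.113 / 4 = 0.7783 mol
V = nRT/P = 0.7783 × 0.0821 × 310 / 1.28 = 15.48 L
= 15500 mL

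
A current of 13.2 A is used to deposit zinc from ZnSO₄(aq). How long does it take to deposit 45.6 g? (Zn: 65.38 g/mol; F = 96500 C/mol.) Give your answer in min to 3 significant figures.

170 min

n(Zn) = 45.6 / 65.38 = 0.6975 mol
Zn²⁺ + 2e⁻ → Zn, so n(e⁻) = 2 × 0.6975 = 1.395 mol
Q = 1.395 × 96500 = 1.346×10^5 C
t = Q / I = 1.346×10^5 / 13.2 = 10200 s = 170 min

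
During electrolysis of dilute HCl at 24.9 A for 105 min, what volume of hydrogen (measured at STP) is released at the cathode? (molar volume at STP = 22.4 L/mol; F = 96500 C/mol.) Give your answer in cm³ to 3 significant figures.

Q = 24.9 A × 6300 s = 1.569×10^5 C
n(e⁻) = Q/F = 1.569×10^5/96500 = 1.626 mol
2H⁺ + 2e⁻ → H₂, so n(H₂) = 1.626 / 2 = 0.8130 mol
V = 0.8130 × 22.4 = 18.21 L
= 18200 cm³

18200 cm³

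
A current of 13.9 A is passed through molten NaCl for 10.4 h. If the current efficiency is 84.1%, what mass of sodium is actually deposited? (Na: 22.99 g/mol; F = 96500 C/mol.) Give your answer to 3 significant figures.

Q = 13.9 × 37440 = 5.204×10^5 C
n(e⁻) = 5.204×10^5 / 96500 = 5.393 mol
Na⁺ + e⁻ → Na, so theoretical m(Na) = 5.393 × 22.99 = 124.0 g
Actual mass = 84.1% × 124.0 = 104 g

104 g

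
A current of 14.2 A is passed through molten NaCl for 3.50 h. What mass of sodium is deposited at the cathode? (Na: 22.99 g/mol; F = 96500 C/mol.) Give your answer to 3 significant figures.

42.6 g

Q = It = 14.2 × 12600 = 1.789×10^5 C
n(e⁻) = 1.789×10^5 / 96500 = 1.854 mol
Na⁺ + e⁻ → Na, so n(Na) = 1.854 mol
m = 1.854 × 22.99 = 42.6 g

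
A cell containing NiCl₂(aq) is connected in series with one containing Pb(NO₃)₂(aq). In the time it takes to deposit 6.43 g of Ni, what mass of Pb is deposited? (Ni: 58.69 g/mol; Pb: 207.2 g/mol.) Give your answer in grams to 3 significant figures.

n(Ni) = 6.43 / 58.69 = 0.1096 mol
Ni²⁺ + 2e⁻ → Ni, so n(e⁻) = 2 × 0.1096 = 0.2192 mol
Since the cells are in series, n(e⁻) in the Pb cell is also 0.2192 mol.
Pb²⁺ + 2e⁻ → Pb, so n(Pb) = 0.2192 / 2 = 0.1096 mol
m(Pb) = 0.1096 × 207.2 = 22.7 g

22.7 g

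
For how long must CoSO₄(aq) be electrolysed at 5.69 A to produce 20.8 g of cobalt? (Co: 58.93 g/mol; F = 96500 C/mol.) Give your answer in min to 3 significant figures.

200 min

n(Co) = 20.8 / 58.93 = 0.3530 mol
Co²⁺ + 2e⁻ → Co, so n(e⁻) = 2 × 0.3530 = 0.7060 mol
Q = 0.7060 × 96500 = 68130 C
t = Q / I = 68130 / 5.69 = 11970 s = 200 min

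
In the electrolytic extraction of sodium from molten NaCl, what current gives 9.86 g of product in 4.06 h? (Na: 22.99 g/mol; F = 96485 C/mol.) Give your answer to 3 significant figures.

n(Na) = 9.86 / 22.99 = 0.4289 mol
Na⁺ + e⁻ → Na, so n(e⁻) = 0.4289 mol
Q = 0.4289 × 96485 = 41380 C
I = Q / t = 41380 / 14616 s = 2.83 A

2.83 A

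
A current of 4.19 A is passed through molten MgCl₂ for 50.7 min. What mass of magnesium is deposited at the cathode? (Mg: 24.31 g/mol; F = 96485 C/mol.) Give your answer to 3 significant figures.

1.61 g

Charge passed = 4.19 × 3042 = 12750 C
Moles of electrons = 12750 / 96485 = 0.1321 mol
Mg²⁺ + 2e⁻ → Mg, so n(Mg) = 0.1321 / 2 = 0.06605 mol
m = 0.06605 × 24.31 = 1.61 g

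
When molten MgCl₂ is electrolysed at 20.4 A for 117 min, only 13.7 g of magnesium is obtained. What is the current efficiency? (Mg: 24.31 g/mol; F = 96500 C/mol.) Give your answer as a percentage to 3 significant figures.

75.9%

Q = 20.4 × 7020 = 1.432×10^5 C
n(e⁻) = 1.432×10^5 / 96500 = 1.484 mol
Mg²⁺ + 2e⁻ → Mg, so theoretical n(Mg) = 0.7420 mol → 18.04 g
Efficiency = 13.7 / 18.04 = 0.7594 = 75.9%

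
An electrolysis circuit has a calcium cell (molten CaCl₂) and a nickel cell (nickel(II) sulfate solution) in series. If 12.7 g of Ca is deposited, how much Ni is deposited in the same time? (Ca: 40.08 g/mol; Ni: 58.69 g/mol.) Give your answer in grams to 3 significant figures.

n(Ca) = 12.7 / 40.08 = 0.3169 mol
Ca²⁺ + 2e⁻ → Ca, so n(e⁻) = 2 × 0.3169 = 0.6338 mol
Same current for the same time ⇒ same n(e⁻) = 0.6338 mol in both cells.
Ni²⁺ + 2e⁻ → Ni, so n(Ni) = 0.6338 / 2 = 0.3169 mol
m(Ni) = 0.3169 × 58.69 = 18.6 g

18.6 g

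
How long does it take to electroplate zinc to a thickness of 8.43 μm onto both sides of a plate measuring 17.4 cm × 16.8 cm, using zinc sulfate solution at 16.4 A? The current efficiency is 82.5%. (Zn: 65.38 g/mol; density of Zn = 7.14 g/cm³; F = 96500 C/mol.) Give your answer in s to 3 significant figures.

Plated area = 2 × 17.4 × 16.8 = 584.6 cm²
Volume = 584.6 × 8.43×10⁻⁴ cm = 0.4928 cm³
m(Zn) = 0.4928 × 7.14 = 3.519 g
n(Zn) = 3.519 / 65.38 = 0.05382 mol; n(e⁻) = 2 × 0.05382 = 0.1076 mol
Q = 0.1076 × 96500 / 0.825 = 12590 C
t = 12590 / 16.4 = 767.7 s

768 s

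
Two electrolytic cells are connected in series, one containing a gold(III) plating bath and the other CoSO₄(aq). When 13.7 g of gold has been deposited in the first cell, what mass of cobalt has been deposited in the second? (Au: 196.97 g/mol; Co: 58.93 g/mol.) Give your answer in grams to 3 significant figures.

6.15 g

n(Au) = 13.7 / 196.97 = 0.06955 mol
Au³⁺ + 3e⁻ → Au, so n(e⁻) = 3 × 0.06955 = 0.2087 mol
Since the cells are in series, n(e⁻) in the Co cell is also 0.2087 mol.
Co²⁺ + 2e⁻ → Co, so n(Co) = 0.2087 / 2 = 0.1044 mol
m(Co) = 0.1044 × 58.93 = 6.15 g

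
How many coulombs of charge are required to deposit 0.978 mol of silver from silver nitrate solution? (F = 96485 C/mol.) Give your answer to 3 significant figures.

Ag⁺ + e⁻ → Ag, so n(e⁻) = 1 × 0.978 = 0.9780 mol
Q = 0.9780 × 96485 = 94360 C

94400 C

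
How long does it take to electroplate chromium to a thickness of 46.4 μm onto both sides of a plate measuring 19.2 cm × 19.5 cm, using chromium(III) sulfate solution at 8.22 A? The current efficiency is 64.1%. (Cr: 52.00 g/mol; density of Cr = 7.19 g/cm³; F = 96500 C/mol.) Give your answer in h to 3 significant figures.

7.33 h

Plated area = 2 × 19.2 × 19.5 = 748.8 cm²
Volume = 748.8 × 46.4×10⁻⁴ cm = 3.474 cm³
m(Cr) = 3.474 × 7.19 = 24.98 g
n(Cr) = 24.98 / 52.00 = 0.4804 mol; n(e⁻) = 3 × 0.4804 = 1.441 mol
Q = 1.441 × 96500 / 0.641 = 2.169×10^5 C
t = 2.169×10^5 / 8.22 = 26390 s = 7.33 h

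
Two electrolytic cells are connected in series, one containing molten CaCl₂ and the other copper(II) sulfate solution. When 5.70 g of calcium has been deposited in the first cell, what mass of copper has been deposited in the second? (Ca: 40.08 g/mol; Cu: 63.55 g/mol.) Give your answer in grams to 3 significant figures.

9.04 g

n(Ca) = 5.70 / 40.08 = 0.1422 mol
Ca²⁺ + 2e⁻ → Ca, so n(e⁻) = 2 × 0.1422 = 0.2844 mol
In series, the same 0.2844 mol of electrons flows through the second cell.
Cu²⁺ + 2e⁻ → Cu, so n(Cu) = 0.2844 / 2 = 0.1422 mol
m(Cu) = 0.1422 × 63.55 = 9.04 g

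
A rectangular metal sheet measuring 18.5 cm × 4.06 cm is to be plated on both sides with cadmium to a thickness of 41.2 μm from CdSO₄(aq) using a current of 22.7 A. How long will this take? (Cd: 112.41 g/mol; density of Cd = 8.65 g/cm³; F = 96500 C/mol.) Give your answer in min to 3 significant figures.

Plated area = 2 × 18.5 × 4.06 = 150.2 cm²
Volume = 150.2 × 41.2×10⁻⁴ cm = 0.6188 cm³
m(Cd) = 0.6188 × 8.65 = 5.353 g
n(Cd) = 5.353 / 112.41 = 0.04762 mol; n(e⁻) = 2 × 0.04762 = 0.09524 mol
Q = 0.09524 × 96500 = 9191 C
t = 9191 / 22.7 = 404.9 s = 6.75 min

6.75 min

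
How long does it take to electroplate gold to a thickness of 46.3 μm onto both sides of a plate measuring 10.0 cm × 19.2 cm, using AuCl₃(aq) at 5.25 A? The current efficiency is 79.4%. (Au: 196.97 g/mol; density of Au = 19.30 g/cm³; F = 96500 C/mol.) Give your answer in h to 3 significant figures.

3.36 h

Plated area = 2 × 10.0 × 19.2 = 384.0 cm²
Volume = 384.0 × 46.3×10⁻⁴ cm = 1.778 cm³
m(Au) = 1.778 × 19.30 = 34.32 g
n(Au) = 34.32 / 196.97 = 0.1742 mol; n(e⁻) = 3 × 0.1742 = 0.5226 mol
Q = 0.5226 × 96500 / 0.794 = 63510 C
t = 63510 / 5.25 = 12100 s = 3.36 h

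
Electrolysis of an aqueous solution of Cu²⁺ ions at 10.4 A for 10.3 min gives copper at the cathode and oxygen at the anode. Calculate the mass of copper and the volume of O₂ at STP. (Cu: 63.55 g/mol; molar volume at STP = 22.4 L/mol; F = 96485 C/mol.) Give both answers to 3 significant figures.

Q = 10.4 × 618 = 6427 C; n(e⁻) = 6427 / 96485 = 0.06661 mol
Cathode: Cu²⁺ + 2e⁻ → Cu → n(Cu) = 0.06661/2 = 0.03331 mol → 2.12 g
Anode: 2H₂O → O₂ + 4H⁺ + 4e⁻ → n(O₂) = 0.06661/4 = 0.01665 mol → 0.373 L

2.12 g Cu; 0.373 L O₂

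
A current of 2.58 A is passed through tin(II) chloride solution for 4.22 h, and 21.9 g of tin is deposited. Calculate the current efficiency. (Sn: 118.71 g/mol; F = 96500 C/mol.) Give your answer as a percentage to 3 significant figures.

90.8%

Q = 2.58 × 15192 = 39200 C
n(e⁻) = 39200 / 96500 = 0.4062 mol
Sn²⁺ + 2e⁻ → Sn, so theoretical n(Sn) = 0.2031 mol → 24.11 g
Efficiency = 21.9 / 24.11 = 0.9083 = 90.8%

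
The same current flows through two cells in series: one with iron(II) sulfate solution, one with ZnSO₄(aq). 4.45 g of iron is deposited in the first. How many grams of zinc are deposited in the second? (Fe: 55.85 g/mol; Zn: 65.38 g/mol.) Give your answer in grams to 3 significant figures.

5.21 g

n(Fe) = 4.45 / 55.85 = 0.07968 mol
Fe²⁺ + 2e⁻ → Fe, so n(e⁻) = 2 × 0.07968 = 0.1594 mol
In series, the same 0.1594 mol of electrons flows through the second cell.
Zn²⁺ + 2e⁻ → Zn, so n(Zn) = 0.1594 / 2 = 0.07970 mol
m(Zn) = 0.07970 × 65.38 = 5.21 g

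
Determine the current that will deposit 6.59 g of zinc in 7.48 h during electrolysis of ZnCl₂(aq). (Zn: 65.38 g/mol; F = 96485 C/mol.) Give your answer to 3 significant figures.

n(Zn) = 6.59 / 65.38 = 0.1008 mol
Zn²⁺ + 2e⁻ → Zn, so n(e⁻) = 2 × 0.1008 = 0.2016 mol
Q = 0.2016 × 96485 = 19450 C
I = Q / t = 19450 / 26928 s = 0.722 A

0.722 A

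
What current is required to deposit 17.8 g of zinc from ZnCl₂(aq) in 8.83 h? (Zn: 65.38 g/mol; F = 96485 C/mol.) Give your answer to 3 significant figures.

1.65 A

n(Zn) = 17.8 / 65.38 = 0.2723 mol
Zn²⁺ + 2e⁻ → Zn, so n(e⁻) = 2 × 0.2723 = 0.5446 mol
Q = 0.5446 × 96485 = 52550 C
I = Q / t = 52550 / 31788 s = 1.65 A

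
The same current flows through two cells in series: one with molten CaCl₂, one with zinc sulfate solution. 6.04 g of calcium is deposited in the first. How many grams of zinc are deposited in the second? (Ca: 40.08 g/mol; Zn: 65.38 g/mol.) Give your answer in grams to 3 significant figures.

9.85 g

n(Ca) = 6.04 / 40.08 = 0.1507 mol
Ca²⁺ + 2e⁻ → Ca, so n(e⁻) = 2 × 0.1507 = 0.3014 mol
Since the cells are in series, n(e⁻) in the Zn cell is also 0.3014 mol.
Zn²⁺ + 2e⁻ → Zn, so n(Zn) = 0.3014 / 2 = 0.1507 mol
m(Zn) = 0.1507 × 65.38 = 9.85 g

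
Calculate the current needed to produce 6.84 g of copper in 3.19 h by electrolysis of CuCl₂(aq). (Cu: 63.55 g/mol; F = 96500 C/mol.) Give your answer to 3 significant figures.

1.81 A

n(Cu) = 6.84 / 63.55 = 0.1076 mol
Cu²⁺ + 2e⁻ → Cu, so n(e⁻) = 2 × 0.1076 = 0.2152 mol
Q = 0.2152 × 96500 = 20770 C
I = Q / t = 20770 / 11484 s = 1.81 A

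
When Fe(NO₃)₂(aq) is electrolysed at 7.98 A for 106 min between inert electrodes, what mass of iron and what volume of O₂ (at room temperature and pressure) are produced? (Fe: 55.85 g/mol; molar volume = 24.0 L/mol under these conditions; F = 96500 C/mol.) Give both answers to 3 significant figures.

Q = 7.98 × 6360 = 50750 C; n(e⁻) = 50750 / 96500 = 0.5259 mol
Cathode: Fe²⁺ + 2e⁻ → Fe → n(Fe) = 0.5259/2 = 0.2630 mol → 14.7 g
Anode: 2H₂O → O₂ + 4H⁺ + 4e⁻ → n(O₂) = 0.5259/4 = 0.1315 mol → 3.16 L

14.7 g Fe; 3.16 L O₂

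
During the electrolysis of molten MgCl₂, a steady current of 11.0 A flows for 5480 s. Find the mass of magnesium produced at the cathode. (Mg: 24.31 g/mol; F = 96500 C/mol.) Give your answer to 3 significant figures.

7.59 g

Q = 11.0 A × 5480 s = 60280 C
Moles of electrons = 60280 / 96500 = 0.6247 mol
Mg²⁺ + 2e⁻ → Mg, so n(Mg) = 0.6247 / 2 = 0.3124 mol
m = 0.3124 × 24.31 = 7.59 g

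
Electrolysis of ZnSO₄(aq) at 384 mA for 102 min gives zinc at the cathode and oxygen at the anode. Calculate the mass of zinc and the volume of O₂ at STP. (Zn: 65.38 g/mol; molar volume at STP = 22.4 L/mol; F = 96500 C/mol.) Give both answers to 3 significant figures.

0.796 g Zn; 0.136 L O₂

Q = 0.384 × 6120 = 2350 C; n(e⁻) = 2350 / 96500 = 0.02435 mol
Cathode: Zn²⁺ + 2e⁻ → Zn → n(Zn) = 0.02435/2 = 0.01218 mol → 0.796 g
Anode: 2H₂O → O₂ + 4H⁺ + 4e⁻ → n(O₂) = 0.02435/4 = 0.006088 mol → 0.136 L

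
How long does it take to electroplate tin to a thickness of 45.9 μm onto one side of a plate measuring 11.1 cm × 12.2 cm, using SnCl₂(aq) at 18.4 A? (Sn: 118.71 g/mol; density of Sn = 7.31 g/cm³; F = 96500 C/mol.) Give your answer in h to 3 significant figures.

0.112 h

Plated area = 11.1 × 12.2 = 135.4 cm²
Volume = 135.4 × 45.9×10⁻⁴ cm = 0.6215 cm³
m(Sn) = 0.6215 × 7.31 = 4.543 g
n(Sn) = 4.543 / 118.71 = 0.03827 mol; n(e⁻) = 2 × 0.03827 = 0.07654 mol
Q = 0.07654 × 96500 = 7386 C
t = 7386 / 18.4 = 401.4 s = 0.112 h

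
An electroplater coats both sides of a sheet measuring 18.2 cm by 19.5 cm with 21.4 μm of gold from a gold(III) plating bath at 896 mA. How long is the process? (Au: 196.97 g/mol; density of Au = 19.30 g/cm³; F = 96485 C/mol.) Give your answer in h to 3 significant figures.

Plated area = 2 × 18.2 × 19.5 = 709.8 cm²
Volume = 709.8 × 21.4×10⁻⁴ cm = 1.519 cm³
m(Au) = 1.519 × 19.30 = 29.32 g
n(Au) = 29.32 / 196.97 = 0.1489 mol; n(e⁻) = 3 × 0.1489 = 0.4467 mol
Q = 0.4467 × 96485 = 43100 C
t = 43100 / 0.896 = 48100 s = 13.4 h

13.4 h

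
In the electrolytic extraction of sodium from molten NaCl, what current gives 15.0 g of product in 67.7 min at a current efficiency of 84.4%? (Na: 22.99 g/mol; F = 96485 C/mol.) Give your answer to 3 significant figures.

18.4 A

n(Na) = 15.0 / 22.99 = 0.6525 mol
Na⁺ + e⁻ → Na, so n(e⁻) = 0.6525 mol
Q = 0.6525 × 96485 / 0.844 = 74590 C
I = Q / t = 74590 / 4062 s = 18.4 A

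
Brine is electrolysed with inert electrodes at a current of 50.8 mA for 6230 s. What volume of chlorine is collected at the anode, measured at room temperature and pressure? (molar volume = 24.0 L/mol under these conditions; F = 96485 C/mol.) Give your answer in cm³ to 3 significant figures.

Charge passed = 0.0508 × 6230 = 316.5 C
n(e⁻) = 316.5 / 96485 = 0.003280 mol
2Cl⁻ → Cl₂ + 2e⁻, so n(Cl₂) = 0.003280 / 2 = 0.001640 mol
V = 0.001640 × 24.0 = 0.03936 L
= 39.4 cm³

39.4 cm³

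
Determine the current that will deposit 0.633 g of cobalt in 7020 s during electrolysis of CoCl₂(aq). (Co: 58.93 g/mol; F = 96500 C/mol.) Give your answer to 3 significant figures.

n(Co) = 0.633 / 58.93 = 0.01074 mol
Co²⁺ + 2e⁻ → Co, so n(e⁻) = 2 × 0.01074 = 0.02148 mol
Q = 0.02148 × 96500 = 2073 C
I = Q / t = 2073 / 7020 s = 0.295 A

0.295 A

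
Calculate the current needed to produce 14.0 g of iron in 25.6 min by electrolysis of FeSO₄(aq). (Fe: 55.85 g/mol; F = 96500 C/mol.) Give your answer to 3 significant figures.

n(Fe) = 14.0 / 55.85 = 0.2507 mol
Fe²⁺ + 2e⁻ → Fe, so n(e⁻) = 2 × 0.2507 = 0.5014 mol
Q = 0.5014 × 96500 = 48390 C
I = Q / t = 48390 / 1536 s = 31.5 A

31.5 A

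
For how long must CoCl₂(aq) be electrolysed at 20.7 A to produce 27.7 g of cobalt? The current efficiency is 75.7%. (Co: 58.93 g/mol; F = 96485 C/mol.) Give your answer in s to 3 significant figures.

5790 s

n(Co) = 27.7 / 58.93 = 0.4700 mol
Co²⁺ + 2e⁻ → Co, so n(e⁻) = 2 × 0.4700 = 0.9400 mol
Q = 0.9400 × 96485 / 0.757 = 1.198×10^5 C
t = Q / I = 1.198×10^5 / 20.7 = 5787 s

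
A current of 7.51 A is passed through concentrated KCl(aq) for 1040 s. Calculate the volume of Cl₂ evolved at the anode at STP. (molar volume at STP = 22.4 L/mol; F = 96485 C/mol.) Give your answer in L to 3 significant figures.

Q = It = 7.51 × 1040 = 7810 C
Moles of electrons = 7810 / 96485 = 0.08095 mol
2Cl⁻ → Cl₂ + 2e⁻, so n(Cl₂) = 0.08095 / 2 = 0.04048 mol
V = 0.04048 × 22.4 = 0.9068 L

0.907 L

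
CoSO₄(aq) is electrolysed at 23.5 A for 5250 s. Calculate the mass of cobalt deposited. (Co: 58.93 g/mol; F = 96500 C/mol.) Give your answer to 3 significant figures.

Charge passed = 23.5 × 5250 = 1.234×10^5 C
n(e⁻) = 1.234×10^5 / 96500 = 1.279 mol
Co²⁺ + 2e⁻ → Co, so n(Co) = 1.279 / 2 = 0.6395 mol
m = 0.6395 × 58.93 = 37.7 g

37.7 g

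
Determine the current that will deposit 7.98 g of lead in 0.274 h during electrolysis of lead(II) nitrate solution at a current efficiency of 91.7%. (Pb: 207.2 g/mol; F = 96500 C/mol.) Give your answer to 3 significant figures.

8.22 A

n(Pb) = 7.98 / 207.2 = 0.03851 mol
Pb²⁺ + 2e⁻ → Pb, so n(e⁻) = 2 × 0.03851 = 0.07702 mol
Q = 0.07702 × 96500 / 0.917 = 8105 C
I = Q / t = 8105 / 986.4 s = 8.22 A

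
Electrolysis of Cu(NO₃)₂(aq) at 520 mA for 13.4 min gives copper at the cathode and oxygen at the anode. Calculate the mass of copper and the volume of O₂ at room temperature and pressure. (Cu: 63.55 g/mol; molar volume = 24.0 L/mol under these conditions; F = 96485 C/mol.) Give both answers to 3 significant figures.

0.138 g Cu; 0.0260 L O₂

Q = 0.520 × 804 = 418.1 C; n(e⁻) = 418.1 / 96485 = 0.004333 mol
Cathode: Cu²⁺ + 2e⁻ → Cu → n(Cu) = 0.004333/2 = 0.002167 mol → 0.138 g
Anode: 2H₂O → O₂ + 4H⁺ + 4e⁻ → n(O₂) = 0.004333/4 = 0.001083 mol → 0.0260 L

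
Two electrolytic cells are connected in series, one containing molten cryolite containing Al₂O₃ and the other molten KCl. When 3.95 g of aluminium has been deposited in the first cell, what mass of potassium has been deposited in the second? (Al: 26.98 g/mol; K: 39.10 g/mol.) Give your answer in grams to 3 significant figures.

n(Al) = 3.95 / 26.98 = 0.1464 mol
Al³⁺ + 3e⁻ → Al, so n(e⁻) = 3 × 0.1464 = 0.4392 mol
Same current for the same time ⇒ same n(e⁻) = 0.4392 mol in both cells.
K⁺ + e⁻ → K, so n(K) = 0.4392 mol
m(K) = 0.4392 × 39.10 = 17.2 g

17.2 g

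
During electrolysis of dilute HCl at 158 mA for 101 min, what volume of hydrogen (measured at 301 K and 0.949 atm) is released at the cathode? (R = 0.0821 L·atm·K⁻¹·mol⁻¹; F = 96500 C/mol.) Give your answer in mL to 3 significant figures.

129 mL

Charge passed = 0.158 × 6060 = 957.5 C
n(e⁻) = 957.5 / 96500 = 0.009922 mol
2H⁺ + 2e⁻ → H₂, so n(H₂) = 0.009922 / 2 = 0.004961 mol
V = nRT/P = 0.004961 × 0.0821 × 301 / 0.949 = 0.1292 L
= 129 mL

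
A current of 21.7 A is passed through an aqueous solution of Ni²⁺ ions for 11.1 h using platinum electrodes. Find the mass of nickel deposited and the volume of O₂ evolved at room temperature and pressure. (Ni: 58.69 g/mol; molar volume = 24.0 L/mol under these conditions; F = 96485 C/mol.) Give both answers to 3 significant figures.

Q = 21.7 × 39960 = 8.671×10^5 C; n(e⁻) = 8.671×10^5 / 96485 = 8.987 mol
Cathode: Ni²⁺ + 2e⁻ → Ni → n(Ni) = 8.987/2 = 4.494 mol → 264 g
Anode: 2H₂O → O₂ + 4H⁺ + 4e⁻ → n(O₂) = 8.987/4 = 2.247 mol → 53.9 L

264 g Ni; 53.9 L O₂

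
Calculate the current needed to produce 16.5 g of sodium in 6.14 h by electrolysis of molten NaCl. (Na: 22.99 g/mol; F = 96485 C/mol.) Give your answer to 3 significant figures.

3.13 A

n(Na) = 16.5 / 22.99 = 0.7177 mol
Na⁺ + e⁻ → Na, so n(e⁻) = 0.7177 mol
Q = 0.7177 × 96485 = 69250 C
I = Q / t = 69250 / 22104 s = 3.13 A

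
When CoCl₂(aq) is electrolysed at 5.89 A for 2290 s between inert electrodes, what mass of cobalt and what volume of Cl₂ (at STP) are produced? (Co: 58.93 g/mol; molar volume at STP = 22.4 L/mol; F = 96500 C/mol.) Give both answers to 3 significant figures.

4.12 g Co; 1.57 L Cl₂

Q = 5.89 × 2290 = 13490 C; n(e⁻) = 13490 / 96500 = 0.1398 mol
Cathode: Co²⁺ + 2e⁻ → Co → n(Co) = 0.1398/2 = 0.06990 mol → 4.12 g
Anode: 2Cl⁻ → Cl₂ + 2e⁻ → n(Cl₂) = 0.1398/2 = 0.06990 mol → 1.57 L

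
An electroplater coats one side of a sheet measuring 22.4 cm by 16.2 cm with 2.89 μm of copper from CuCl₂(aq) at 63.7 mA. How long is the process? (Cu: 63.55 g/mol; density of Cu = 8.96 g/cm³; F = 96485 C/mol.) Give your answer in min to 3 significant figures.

747 min

Plated area = 22.4 × 16.2 = 362.9 cm²
Volume = 362.9 × 2.89×10⁻⁴ cm = 0.1049 cm³
m(Cu) = 0.1049 × 8.96 = 0.9399 g
n(Cu) = 0.9399 / 63.55 = 0.01479 mol; n(e⁻) = 2 × 0.01479 = 0.02958 mol
Q = 0.02958 × 96485 = 2854 C
t = 2854 / 0.0637 = 44800 s = 747 min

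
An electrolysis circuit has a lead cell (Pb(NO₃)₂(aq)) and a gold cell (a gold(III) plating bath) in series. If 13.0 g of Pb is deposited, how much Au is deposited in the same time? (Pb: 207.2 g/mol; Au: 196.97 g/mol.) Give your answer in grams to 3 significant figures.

n(Pb) = 13.0 / 207.2 = 0.06274 mol
Pb²⁺ + 2e⁻ → Pb, so n(e⁻) = 2 × 0.06274 = 0.1255 mol
The cells are in series, so the same charge (and hence the same n(e⁻) = 0.1255 mol) passes through both.
Au³⁺ + 3e⁻ → Au, so n(Au) = 0.1255 / 3 = 0.04183 mol
m(Au) = 0.04183 × 196.97 = 8.24 g

8.24 g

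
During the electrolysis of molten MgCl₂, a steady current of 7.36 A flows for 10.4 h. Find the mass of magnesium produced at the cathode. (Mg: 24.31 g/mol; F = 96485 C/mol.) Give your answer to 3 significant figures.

34.7 g

Q = 7.36 A × 37440 s = 2.756×10^5 C
n(e⁻) = 2.756×10^5 / 96485 = 2.856 mol
Mg²⁺ + 2e⁻ → Mg, so n(Mg) = 2.856 / 2 = 1.428 mol
m = 1.428 × 24.31 = 34.7 g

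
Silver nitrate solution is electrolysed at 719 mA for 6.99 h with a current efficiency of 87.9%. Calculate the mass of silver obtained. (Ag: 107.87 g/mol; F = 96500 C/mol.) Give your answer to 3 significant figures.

Q = 0.719 × 25164 = 18090 C
n(e⁻) = 18090 / 96500 = 0.1875 mol
Ag⁺ + e⁻ → Ag, so theoretical m(Ag) = 0.1875 × 107.87 = 20.23 g
Actual mass = 87.9% × 20.23 = 17.8 g

17.8 g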